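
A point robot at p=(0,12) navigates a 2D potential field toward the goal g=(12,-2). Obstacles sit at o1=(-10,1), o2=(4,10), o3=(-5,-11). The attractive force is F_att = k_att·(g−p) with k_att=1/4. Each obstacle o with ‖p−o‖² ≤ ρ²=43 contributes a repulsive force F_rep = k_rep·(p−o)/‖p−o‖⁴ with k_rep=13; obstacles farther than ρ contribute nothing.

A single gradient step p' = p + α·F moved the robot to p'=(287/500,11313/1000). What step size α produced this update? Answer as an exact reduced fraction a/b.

α = 1/5

F_att = 1/4·(g−p) = 1/4·(12,-14) = (3.0000,-3.5000)
o1: d²=221 > ρ²=43 → inactive
o2: d²=20 ≤ ρ²=43; F_rep = 13·(-4,2)/20² = (-0.1300,0.0650)
o3: d²=554 > ρ²=43 → inactive
F = F_att + ΣF_rep = (2.8700,-3.4350)
Δp = p'−p = (0.5740,-0.6870); α = Δx/Fx = (287/500) / (287/100) = 1/5
check: Δy/Fy = (-687/1000) / (-687/200) = 1/5 ✓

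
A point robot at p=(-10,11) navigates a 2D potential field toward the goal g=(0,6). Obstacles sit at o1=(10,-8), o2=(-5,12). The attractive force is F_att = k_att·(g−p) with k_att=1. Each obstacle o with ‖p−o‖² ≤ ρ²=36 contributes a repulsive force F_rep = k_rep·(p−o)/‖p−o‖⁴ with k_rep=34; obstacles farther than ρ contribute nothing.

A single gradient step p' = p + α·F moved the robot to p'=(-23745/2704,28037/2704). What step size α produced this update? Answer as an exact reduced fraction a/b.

α = 1/8

F_att = 1·(g−p) = 1·(10,-5) = (10.0000,-5.0000)
o1: d²=761 > ρ²=36 → inactive
o2: d²=26 ≤ ρ²=36; F_rep = 34·(-5,-1)/26² = (-0.2515,-0.0503)
F = F_att + ΣF_rep = (9.7485,-5.0503)
Δp = p'−p = (1.2186,-0.6313); α = Δx/Fx = (3295/2704) / (3295/338) = 1/8
check: Δy/Fy = (-1707/2704) / (-1707/338) = 1/8 ✓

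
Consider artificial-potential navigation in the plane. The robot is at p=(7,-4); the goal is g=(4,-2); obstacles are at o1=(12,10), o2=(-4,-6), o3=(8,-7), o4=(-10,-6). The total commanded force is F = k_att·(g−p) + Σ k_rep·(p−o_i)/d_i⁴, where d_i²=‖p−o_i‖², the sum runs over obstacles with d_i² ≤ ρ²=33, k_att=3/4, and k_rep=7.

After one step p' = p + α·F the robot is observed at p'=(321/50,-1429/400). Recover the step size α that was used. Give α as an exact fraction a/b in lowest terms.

α = 1/4

F_att = 3/4·(g−p) = 3/4·(-3,2) = (-2.2500,1.5000)
o1: d²=221 > ρ²=33 → inactive
o2: d²=125 > ρ²=33 → inactive
o3: d²=10 ≤ ρ²=33; F_rep = 7·(-1,3)/10² = (-0.0700,0.2100)
o4: d²=293 > ρ²=33 → inactive
F = F_att + ΣF_rep = (-2.3200,1.7100)
Δp = p'−p = (-0.5800,0.4275); α = Δx/Fx = (-29/50) / (-58/25) = 1/4
check: Δy/Fy = (171/400) / (171/100) = 1/4 ✓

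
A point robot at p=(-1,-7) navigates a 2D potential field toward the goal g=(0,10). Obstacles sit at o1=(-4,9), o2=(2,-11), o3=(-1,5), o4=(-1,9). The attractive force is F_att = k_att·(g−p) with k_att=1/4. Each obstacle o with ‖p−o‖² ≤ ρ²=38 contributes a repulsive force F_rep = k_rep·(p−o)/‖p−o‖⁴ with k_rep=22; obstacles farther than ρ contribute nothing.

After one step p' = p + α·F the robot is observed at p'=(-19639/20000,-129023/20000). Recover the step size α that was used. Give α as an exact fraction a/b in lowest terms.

α = 1/8

F_att = 1/4·(g−p) = 1/4·(1,17) = (0.2500,4.2500)
o1: d²=265 > ρ²=38 → inactive
o2: d²=25 ≤ ρ²=38; F_rep = 22·(-3,4)/25² = (-0.1056,0.1408)
o3: d²=144 > ρ²=38 → inactive
o4: d²=256 > ρ²=38 → inactive
F = F_att + ΣF_rep = (0.1444,4.3908)
Δp = p'−p = (0.0181,0.5488); α = Δx/Fx = (361/20000) / (361/2500) = 1/8
check: Δy/Fy = (10977/20000) / (10977/2500) = 1/8 ✓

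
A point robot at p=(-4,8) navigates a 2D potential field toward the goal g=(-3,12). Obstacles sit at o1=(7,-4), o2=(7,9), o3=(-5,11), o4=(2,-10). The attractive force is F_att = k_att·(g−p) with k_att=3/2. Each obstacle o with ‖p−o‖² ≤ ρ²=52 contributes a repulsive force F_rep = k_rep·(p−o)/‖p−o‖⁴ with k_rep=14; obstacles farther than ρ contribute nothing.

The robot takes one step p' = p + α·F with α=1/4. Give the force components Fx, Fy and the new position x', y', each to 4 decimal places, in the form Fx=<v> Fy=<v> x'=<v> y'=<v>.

F_att = 3/2·(g−p) = 3/2·(1,4) = (1.5000,6.0000)
o1: d²=265 > ρ²=52 → inactive
o2: d²=122 > ρ²=52 → inactive
o3: d²=10 ≤ ρ²=52; F_rep = 14·(1,-3)/10² = (0.1400,-0.4200)
o4: d²=360 > ρ²=52 → inactive
F = F_att + ΣF_rep = (1.6400,5.5800)
p' = p + 1/4·F = (-3.5900,9.3950)

Fx=1.6400 Fy=5.5800 x'=-3.5900 y'=9.3950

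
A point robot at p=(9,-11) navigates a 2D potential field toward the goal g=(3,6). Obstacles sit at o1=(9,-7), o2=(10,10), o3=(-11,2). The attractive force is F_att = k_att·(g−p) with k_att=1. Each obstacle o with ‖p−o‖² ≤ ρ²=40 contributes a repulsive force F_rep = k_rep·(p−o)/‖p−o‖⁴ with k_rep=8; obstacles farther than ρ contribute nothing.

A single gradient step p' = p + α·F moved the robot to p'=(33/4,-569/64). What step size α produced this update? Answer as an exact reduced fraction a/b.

F_att = 1·(g−p) = 1·(-6,17) = (-6.0000,17.0000)
o1: d²=16 ≤ ρ²=40; F_rep = 8·(0,-4)/16² = (0.0000,-0.1250)
o2: d²=442 > ρ²=40 → inactive
o3: d²=569 > ρ²=40 → inactive
F = F_att + ΣF_rep = (-6.0000,16.8750)
Δp = p'−p = (-0.7500,2.1094); α = Δx/Fx = (-3/4) / (-6) = 1/8
check: Δy/Fy = (135/64) / (135/8) = 1/8 ✓

α = 1/8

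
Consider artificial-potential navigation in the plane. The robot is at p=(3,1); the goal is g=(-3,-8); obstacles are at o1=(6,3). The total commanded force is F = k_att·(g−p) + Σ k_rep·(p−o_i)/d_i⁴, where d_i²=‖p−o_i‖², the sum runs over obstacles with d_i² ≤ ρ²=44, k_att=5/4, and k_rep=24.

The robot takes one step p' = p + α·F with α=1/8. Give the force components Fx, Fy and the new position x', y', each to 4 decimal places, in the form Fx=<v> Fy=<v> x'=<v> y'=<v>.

F_att = 5/4·(g−p) = 5/4·(-6,-9) = (-7.5000,-11.2500)
o1: d²=13 ≤ ρ²=44; F_rep = 24·(-3,-2)/13² = (-0.4260,-0.2840)
F = F_att + ΣF_rep = (-7.9260,-11.5340)
p' = p + 1/8·F = (2.0092,-0.4418)

Fx=-7.9260 Fy=-11.5340 x'=2.0092 y'=-0.4418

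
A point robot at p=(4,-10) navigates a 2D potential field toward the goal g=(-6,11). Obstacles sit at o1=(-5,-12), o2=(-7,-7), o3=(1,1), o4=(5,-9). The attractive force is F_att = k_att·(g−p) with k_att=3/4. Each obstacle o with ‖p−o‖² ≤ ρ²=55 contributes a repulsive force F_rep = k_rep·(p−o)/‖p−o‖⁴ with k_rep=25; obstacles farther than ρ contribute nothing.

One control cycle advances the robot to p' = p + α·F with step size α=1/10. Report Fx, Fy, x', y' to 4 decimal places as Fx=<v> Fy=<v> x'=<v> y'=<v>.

F_att = 3/4·(g−p) = 3/4·(-10,21) = (-7.5000,15.7500)
o1: d²=85 > ρ²=55 → inactive
o2: d²=130 > ρ²=55 → inactive
o3: d²=130 > ρ²=55 → inactive
o4: d²=2 ≤ ρ²=55; F_rep = 25·(-1,-1)/2² = (-6.2500,-6.2500)
F = F_att + ΣF_rep = (-13.7500,9.5000)
p' = p + 1/10·F = (2.6250,-9.0500)

Fx=-13.7500 Fy=9.5000 x'=2.6250 y'=-9.0500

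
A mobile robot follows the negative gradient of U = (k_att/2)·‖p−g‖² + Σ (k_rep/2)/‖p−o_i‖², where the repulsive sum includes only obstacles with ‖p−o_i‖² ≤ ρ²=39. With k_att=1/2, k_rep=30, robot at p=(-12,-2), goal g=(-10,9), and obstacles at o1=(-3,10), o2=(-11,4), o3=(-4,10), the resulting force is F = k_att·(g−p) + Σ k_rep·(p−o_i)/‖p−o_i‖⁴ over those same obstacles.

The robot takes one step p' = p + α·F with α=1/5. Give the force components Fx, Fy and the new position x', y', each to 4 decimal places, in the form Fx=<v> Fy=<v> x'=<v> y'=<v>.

F_att = 1/2·(g−p) = 1/2·(2,11) = (1.0000,5.5000)
o1: d²=225 > ρ²=39 → inactive
o2: d²=37 ≤ ρ²=39; F_rep = 30·(-1,-6)/37² = (-0.0219,-0.1315)
o3: d²=208 > ρ²=39 → inactive
F = F_att + ΣF_rep = (0.9781,5.3685)
p' = p + 1/5·F = (-11.8044,-0.9263)

Fx=0.9781 Fy=5.3685 x'=-11.8044 y'=-0.9263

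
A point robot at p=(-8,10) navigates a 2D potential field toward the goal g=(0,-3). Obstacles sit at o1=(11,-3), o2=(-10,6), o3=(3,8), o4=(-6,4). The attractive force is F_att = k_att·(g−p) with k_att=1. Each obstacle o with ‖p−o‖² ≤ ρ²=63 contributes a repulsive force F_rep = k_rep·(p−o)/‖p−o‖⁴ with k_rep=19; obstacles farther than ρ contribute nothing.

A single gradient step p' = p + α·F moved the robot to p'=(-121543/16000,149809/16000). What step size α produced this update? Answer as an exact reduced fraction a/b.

α = 1/20

F_att = 1·(g−p) = 1·(8,-13) = (8.0000,-13.0000)
o1: d²=530 > ρ²=63 → inactive
o2: d²=20 ≤ ρ²=63; F_rep = 19·(2,4)/20² = (0.0950,0.1900)
o3: d²=125 > ρ²=63 → inactive
o4: d²=40 ≤ ρ²=63; F_rep = 19·(-2,6)/40² = (-0.0238,0.0712)
F = F_att + ΣF_rep = (8.0712,-12.7387)
Δp = p'−p = (0.4036,-0.6369); α = Δx/Fx = (6457/16000) / (6457/800) = 1/20
check: Δy/Fy = (-10191/16000) / (-10191/800) = 1/20 ✓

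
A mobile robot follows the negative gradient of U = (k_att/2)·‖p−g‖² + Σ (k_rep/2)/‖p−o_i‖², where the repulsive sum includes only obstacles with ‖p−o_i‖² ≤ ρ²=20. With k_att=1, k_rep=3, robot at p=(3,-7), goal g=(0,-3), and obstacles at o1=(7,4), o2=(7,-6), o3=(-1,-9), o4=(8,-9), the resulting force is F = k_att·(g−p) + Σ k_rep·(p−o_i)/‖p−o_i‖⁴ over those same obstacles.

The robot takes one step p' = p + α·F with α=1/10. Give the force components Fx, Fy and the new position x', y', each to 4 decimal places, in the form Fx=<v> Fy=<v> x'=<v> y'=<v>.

F_att = 1·(g−p) = 1·(-3,4) = (-3.0000,4.0000)
o1: d²=137 > ρ²=20 → inactive
o2: d²=17 ≤ ρ²=20; F_rep = 3·(-4,-1)/17² = (-0.0415,-0.0104)
o3: d²=20 ≤ ρ²=20; F_rep = 3·(4,2)/20² = (0.0300,0.0150)
o4: d²=29 > ρ²=20 → inactive
F = F_att + ΣF_rep = (-3.0115,4.0046)
p' = p + 1/10·F = (2.6988,-6.5995)

Fx=-3.0115 Fy=4.0046 x'=2.6988 y'=-6.5995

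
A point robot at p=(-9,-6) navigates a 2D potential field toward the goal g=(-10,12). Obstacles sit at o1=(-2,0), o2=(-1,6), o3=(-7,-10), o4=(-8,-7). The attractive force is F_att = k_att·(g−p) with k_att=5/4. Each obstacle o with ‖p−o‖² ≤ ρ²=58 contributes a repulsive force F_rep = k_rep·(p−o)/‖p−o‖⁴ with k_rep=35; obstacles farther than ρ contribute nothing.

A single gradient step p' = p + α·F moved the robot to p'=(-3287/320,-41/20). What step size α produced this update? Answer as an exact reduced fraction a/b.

F_att = 5/4·(g−p) = 5/4·(-1,18) = (-1.2500,22.5000)
o1: d²=85 > ρ²=58 → inactive
o2: d²=208 > ρ²=58 → inactive
o3: d²=20 ≤ ρ²=58; F_rep = 35·(-2,4)/20² = (-0.1750,0.3500)
o4: d²=2 ≤ ρ²=58; F_rep = 35·(-1,1)/2² = (-8.7500,8.7500)
F = F_att + ΣF_rep = (-10.1750,31.6000)
Δp = p'−p = (-1.2719,3.9500); α = Δx/Fx = (-407/320) / (-407/40) = 1/8
check: Δy/Fy = (79/20) / (158/5) = 1/8 ✓

α = 1/8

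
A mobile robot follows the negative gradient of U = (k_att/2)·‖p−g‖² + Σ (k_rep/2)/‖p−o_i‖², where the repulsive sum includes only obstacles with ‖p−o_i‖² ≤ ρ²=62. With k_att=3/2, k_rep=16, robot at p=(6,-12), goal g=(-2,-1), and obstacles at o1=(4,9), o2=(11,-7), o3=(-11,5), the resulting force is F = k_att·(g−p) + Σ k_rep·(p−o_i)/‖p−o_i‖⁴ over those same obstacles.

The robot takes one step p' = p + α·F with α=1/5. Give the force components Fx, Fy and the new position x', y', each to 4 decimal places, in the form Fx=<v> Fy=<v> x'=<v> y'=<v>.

F_att = 3/2·(g−p) = 3/2·(-8,11) = (-12.0000,16.5000)
o1: d²=445 > ρ²=62 → inactive
o2: d²=50 ≤ ρ²=62; F_rep = 16·(-5,-5)/50² = (-0.0320,-0.0320)
o3: d²=578 > ρ²=62 → inactive
F = F_att + ΣF_rep = (-12.0320,16.4680)
p' = p + 1/5·F = (3.5936,-8.7064)

Fx=-12.0320 Fy=16.4680 x'=3.5936 y'=-8.7064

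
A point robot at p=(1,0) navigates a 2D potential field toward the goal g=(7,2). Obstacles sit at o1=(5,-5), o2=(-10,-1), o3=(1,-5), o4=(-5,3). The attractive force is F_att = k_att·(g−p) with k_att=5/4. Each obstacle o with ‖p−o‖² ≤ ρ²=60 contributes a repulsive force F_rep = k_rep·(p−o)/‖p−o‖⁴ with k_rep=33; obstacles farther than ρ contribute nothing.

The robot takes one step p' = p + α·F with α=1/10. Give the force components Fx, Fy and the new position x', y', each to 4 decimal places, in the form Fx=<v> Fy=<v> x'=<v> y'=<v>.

F_att = 5/4·(g−p) = 5/4·(6,2) = (7.5000,2.5000)
o1: d²=41 ≤ ρ²=60; F_rep = 33·(-4,5)/41² = (-0.0785,0.0982)
o2: d²=122 > ρ²=60 → inactive
o3: d²=25 ≤ ρ²=60; F_rep = 33·(0,5)/25² = (0.0000,0.2640)
o4: d²=45 ≤ ρ²=60; F_rep = 33·(6,-3)/45² = (0.0978,-0.0489)
F = F_att + ΣF_rep = (7.5193,2.8133)
p' = p + 1/10·F = (1.7519,0.2813)

Fx=7.5193 Fy=2.8133 x'=1.7519 y'=0.2813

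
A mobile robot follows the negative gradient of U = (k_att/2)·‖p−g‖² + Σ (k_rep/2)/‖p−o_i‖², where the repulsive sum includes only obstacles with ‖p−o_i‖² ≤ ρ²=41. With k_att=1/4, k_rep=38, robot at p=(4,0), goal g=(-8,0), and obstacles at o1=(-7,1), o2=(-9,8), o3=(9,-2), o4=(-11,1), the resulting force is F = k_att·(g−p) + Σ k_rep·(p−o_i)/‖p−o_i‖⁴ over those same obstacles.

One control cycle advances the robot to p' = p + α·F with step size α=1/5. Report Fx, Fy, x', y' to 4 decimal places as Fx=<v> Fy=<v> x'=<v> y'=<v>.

F_att = 1/4·(g−p) = 1/4·(-12,0) = (-3.0000,0.0000)
o1: d²=122 > ρ²=41 → inactive
o2: d²=233 > ρ²=41 → inactive
o3: d²=29 ≤ ρ²=41; F_rep = 38·(-5,2)/29² = (-0.2259,0.0904)
o4: d²=226 > ρ²=41 → inactive
F = F_att + ΣF_rep = (-3.2259,0.0904)
p' = p + 1/5·F = (3.3548,0.0181)

Fx=-3.2259 Fy=0.0904 x'=3.3548 y'=0.0181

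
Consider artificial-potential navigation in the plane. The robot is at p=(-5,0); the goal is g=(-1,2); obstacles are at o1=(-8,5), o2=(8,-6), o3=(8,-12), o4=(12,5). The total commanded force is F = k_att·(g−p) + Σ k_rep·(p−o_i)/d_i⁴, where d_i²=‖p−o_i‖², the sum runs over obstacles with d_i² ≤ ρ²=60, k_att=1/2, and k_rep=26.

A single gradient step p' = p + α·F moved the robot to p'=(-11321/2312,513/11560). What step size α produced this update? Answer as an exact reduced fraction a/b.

α = 1/20

F_att = 1/2·(g−p) = 1/2·(4,2) = (2.0000,1.0000)
o1: d²=34 ≤ ρ²=60; F_rep = 26·(3,-5)/34² = (0.0675,-0.1125)
o2: d²=205 > ρ²=60 → inactive
o3: d²=313 > ρ²=60 → inactive
o4: d²=314 > ρ²=60 → inactive
F = F_att + ΣF_rep = (2.0675,0.8875)
Δp = p'−p = (0.1034,0.0444); α = Δx/Fx = (239/2312) / (1195/578) = 1/20
check: Δy/Fy = (513/11560) / (513/578) = 1/20 ✓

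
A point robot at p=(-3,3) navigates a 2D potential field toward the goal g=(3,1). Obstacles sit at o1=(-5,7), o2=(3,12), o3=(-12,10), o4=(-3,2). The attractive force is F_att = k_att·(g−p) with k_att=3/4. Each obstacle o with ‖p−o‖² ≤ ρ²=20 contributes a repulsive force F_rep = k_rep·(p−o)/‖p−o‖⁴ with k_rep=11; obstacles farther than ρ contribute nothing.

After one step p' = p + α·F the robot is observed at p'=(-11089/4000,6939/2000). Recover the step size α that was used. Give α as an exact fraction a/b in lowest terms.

α = 1/20

F_att = 3/4·(g−p) = 3/4·(6,-2) = (4.5000,-1.5000)
o1: d²=20 ≤ ρ²=20; F_rep = 11·(2,-4)/20² = (0.0550,-0.1100)
o2: d²=117 > ρ²=20 → inactive
o3: d²=130 > ρ²=20 → inactive
o4: d²=1 ≤ ρ²=20; F_rep = 11·(0,1)/1² = (0.0000,11.0000)
F = F_att + ΣF_rep = (4.5550,9.3900)
Δp = p'−p = (0.2278,0.4695); α = Δx/Fx = (911/4000) / (911/200) = 1/20
check: Δy/Fy = (939/2000) / (939/100) = 1/20 ✓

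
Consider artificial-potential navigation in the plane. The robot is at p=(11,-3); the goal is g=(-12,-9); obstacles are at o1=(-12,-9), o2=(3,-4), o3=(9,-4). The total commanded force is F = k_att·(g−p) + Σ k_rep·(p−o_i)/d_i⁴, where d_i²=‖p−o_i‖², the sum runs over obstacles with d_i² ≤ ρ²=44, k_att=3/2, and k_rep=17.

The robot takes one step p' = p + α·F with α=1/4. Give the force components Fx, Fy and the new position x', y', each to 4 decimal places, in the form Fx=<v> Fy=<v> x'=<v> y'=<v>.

Fx=-33.1400 Fy=-8.3200 x'=2.7150 y'=-5.0800

F_att = 3/2·(g−p) = 3/2·(-23,-6) = (-34.5000,-9.0000)
o1: d²=565 > ρ²=44 → inactive
o2: d²=65 > ρ²=44 → inactive
o3: d²=5 ≤ ρ²=44; F_rep = 17·(2,1)/5² = (1.3600,0.6800)
F = F_att + ΣF_rep = (-33.1400,-8.3200)
p' = p + 1/4·F = (2.7150,-5.0800)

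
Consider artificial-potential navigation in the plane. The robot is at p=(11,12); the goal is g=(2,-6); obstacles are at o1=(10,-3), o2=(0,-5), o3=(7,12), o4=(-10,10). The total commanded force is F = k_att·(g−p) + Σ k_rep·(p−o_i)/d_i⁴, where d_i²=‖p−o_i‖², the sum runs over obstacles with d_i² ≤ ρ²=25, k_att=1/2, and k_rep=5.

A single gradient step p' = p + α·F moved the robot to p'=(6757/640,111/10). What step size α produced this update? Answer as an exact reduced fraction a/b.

F_att = 1/2·(g−p) = 1/2·(-9,-18) = (-4.5000,-9.0000)
o1: d²=226 > ρ²=25 → inactive
o2: d²=410 > ρ²=25 → inactive
o3: d²=16 ≤ ρ²=25; F_rep = 5·(4,0)/16² = (0.0781,0.0000)
o4: d²=445 > ρ²=25 → inactive
F = F_att + ΣF_rep = (-4.4219,-9.0000)
Δp = p'−p = (-0.4422,-0.9000); α = Δx/Fx = (-283/640) / (-283/64) = 1/10
check: Δy/Fy = (-9/10) / (-9) = 1/10 ✓

α = 1/10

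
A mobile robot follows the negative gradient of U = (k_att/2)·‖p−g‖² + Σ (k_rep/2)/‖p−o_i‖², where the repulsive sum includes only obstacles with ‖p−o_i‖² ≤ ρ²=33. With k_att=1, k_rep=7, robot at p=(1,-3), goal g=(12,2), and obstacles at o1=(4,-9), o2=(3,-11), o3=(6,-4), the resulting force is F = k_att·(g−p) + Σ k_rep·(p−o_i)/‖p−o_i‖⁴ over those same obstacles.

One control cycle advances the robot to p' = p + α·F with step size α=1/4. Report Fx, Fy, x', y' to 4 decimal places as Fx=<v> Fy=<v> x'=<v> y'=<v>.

F_att = 1·(g−p) = 1·(11,5) = (11.0000,5.0000)
o1: d²=45 > ρ²=33 → inactive
o2: d²=68 > ρ²=33 → inactive
o3: d²=26 ≤ ρ²=33; F_rep = 7·(-5,1)/26² = (-0.0518,0.0104)
F = F_att + ΣF_rep = (10.9482,5.0104)
p' = p + 1/4·F = (3.7371,-1.7474)

Fx=10.9482 Fy=5.0104 x'=3.7371 y'=-1.7474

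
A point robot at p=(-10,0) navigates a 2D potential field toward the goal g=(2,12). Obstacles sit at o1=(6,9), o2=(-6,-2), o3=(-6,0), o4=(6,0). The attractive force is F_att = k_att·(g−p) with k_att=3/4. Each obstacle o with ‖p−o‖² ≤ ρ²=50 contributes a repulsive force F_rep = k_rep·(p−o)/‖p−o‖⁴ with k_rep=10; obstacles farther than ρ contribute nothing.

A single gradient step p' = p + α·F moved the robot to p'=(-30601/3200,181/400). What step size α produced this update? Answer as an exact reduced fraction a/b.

α = 1/20

F_att = 3/4·(g−p) = 3/4·(12,12) = (9.0000,9.0000)
o1: d²=337 > ρ²=50 → inactive
o2: d²=20 ≤ ρ²=50; F_rep = 10·(-4,2)/20² = (-0.1000,0.0500)
o3: d²=16 ≤ ρ²=50; F_rep = 10·(-4,0)/16² = (-0.1562,0.0000)
o4: d²=256 > ρ²=50 → inactive
F = F_att + ΣF_rep = (8.7438,9.0500)
Δp = p'−p = (0.4372,0.4525); α = Δx/Fx = (1399/3200) / (1399/160) = 1/20
check: Δy/Fy = (181/400) / (181/20) = 1/20 ✓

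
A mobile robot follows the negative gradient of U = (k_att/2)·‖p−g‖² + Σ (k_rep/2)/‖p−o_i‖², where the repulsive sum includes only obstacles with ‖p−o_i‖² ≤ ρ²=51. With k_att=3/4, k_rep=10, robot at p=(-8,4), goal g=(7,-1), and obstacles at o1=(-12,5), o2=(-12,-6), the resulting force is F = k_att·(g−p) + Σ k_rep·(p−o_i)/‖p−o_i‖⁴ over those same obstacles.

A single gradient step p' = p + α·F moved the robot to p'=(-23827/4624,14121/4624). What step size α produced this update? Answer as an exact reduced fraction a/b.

α = 1/4

F_att = 3/4·(g−p) = 3/4·(15,-5) = (11.2500,-3.7500)
o1: d²=17 ≤ ρ²=51; F_rep = 10·(4,-1)/17² = (0.1384,-0.0346)
o2: d²=116 > ρ²=51 → inactive
F = F_att + ΣF_rep = (11.3884,-3.7846)
Δp = p'−p = (2.8471,-0.9462); α = Δx/Fx = (13165/4624) / (13165/1156) = 1/4
check: Δy/Fy = (-4375/4624) / (-4375/1156) = 1/4 ✓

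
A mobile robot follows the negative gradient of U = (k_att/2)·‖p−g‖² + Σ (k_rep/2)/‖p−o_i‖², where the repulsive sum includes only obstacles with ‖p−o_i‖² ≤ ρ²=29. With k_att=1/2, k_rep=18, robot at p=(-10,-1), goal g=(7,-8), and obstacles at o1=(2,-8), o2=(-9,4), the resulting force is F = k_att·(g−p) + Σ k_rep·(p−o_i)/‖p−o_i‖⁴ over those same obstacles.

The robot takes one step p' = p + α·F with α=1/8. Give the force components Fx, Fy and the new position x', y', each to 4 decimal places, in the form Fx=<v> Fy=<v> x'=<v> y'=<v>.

F_att = 1/2·(g−p) = 1/2·(17,-7) = (8.5000,-3.5000)
o1: d²=193 > ρ²=29 → inactive
o2: d²=26 ≤ ρ²=29; F_rep = 18·(-1,-5)/26² = (-0.0266,-0.1331)
F = F_att + ΣF_rep = (8.4734,-3.6331)
p' = p + 1/8·F = (-8.9408,-1.4541)

Fx=8.4734 Fy=-3.6331 x'=-8.9408 y'=-1.4541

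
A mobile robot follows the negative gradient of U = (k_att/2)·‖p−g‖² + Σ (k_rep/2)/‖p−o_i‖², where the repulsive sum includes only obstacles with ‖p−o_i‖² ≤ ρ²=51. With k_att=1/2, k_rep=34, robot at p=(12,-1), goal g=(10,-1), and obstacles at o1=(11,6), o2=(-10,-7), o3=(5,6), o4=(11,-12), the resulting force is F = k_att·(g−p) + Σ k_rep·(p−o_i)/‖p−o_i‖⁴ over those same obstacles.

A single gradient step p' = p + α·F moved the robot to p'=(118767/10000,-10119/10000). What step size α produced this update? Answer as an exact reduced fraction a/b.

F_att = 1/2·(g−p) = 1/2·(-2,0) = (-1.0000,0.0000)
o1: d²=50 ≤ ρ²=51; F_rep = 34·(1,-7)/50² = (0.0136,-0.0952)
o2: d²=520 > ρ²=51 → inactive
o3: d²=98 > ρ²=51 → inactive
o4: d²=122 > ρ²=51 → inactive
F = F_att + ΣF_rep = (-0.9864,-0.0952)
Δp = p'−p = (-0.1233,-0.0119); α = Δx/Fx = (-1233/10000) / (-1233/1250) = 1/8
check: Δy/Fy = (-119/10000) / (-119/1250) = 1/8 ✓

α = 1/8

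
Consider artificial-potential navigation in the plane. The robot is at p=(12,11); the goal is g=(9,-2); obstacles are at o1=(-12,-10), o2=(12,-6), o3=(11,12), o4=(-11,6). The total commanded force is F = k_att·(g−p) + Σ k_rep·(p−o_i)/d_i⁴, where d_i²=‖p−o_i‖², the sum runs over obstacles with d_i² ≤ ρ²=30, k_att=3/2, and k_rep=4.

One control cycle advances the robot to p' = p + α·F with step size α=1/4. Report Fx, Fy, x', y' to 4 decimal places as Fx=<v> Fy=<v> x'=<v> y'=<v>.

Fx=-3.5000 Fy=-20.5000 x'=11.1250 y'=5.8750

F_att = 3/2·(g−p) = 3/2·(-3,-13) = (-4.5000,-19.5000)
o1: d²=1017 > ρ²=30 → inactive
o2: d²=289 > ρ²=30 → inactive
o3: d²=2 ≤ ρ²=30; F_rep = 4·(1,-1)/2² = (1.0000,-1.0000)
o4: d²=554 > ρ²=30 → inactive
F = F_att + ΣF_rep = (-3.5000,-20.5000)
p' = p + 1/4·F = (11.1250,5.8750)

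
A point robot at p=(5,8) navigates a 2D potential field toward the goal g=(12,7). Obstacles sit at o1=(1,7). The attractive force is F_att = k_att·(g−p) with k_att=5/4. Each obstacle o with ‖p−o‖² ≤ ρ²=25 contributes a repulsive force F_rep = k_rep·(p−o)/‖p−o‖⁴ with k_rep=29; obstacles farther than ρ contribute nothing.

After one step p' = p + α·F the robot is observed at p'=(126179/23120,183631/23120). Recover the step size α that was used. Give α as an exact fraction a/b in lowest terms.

F_att = 5/4·(g−p) = 5/4·(7,-1) = (8.7500,-1.2500)
o1: d²=17 ≤ ρ²=25; F_rep = 29·(4,1)/17² = (0.4014,0.1003)
F = F_att + ΣF_rep = (9.1514,-1.1497)
Δp = p'−p = (0.4576,-0.0575); α = Δx/Fx = (10579/23120) / (10579/1156) = 1/20
check: Δy/Fy = (-1329/23120) / (-1329/1156) = 1/20 ✓

α = 1/20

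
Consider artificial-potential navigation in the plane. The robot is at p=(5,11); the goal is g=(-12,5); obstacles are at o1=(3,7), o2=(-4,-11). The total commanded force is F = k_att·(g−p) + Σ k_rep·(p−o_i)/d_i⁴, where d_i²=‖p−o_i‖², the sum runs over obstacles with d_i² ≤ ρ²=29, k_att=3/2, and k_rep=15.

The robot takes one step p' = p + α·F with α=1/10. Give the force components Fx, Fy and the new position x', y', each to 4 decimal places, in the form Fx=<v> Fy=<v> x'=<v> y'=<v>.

Fx=-25.4250 Fy=-8.8500 x'=2.4575 y'=10.1150

F_att = 3/2·(g−p) = 3/2·(-17,-6) = (-25.5000,-9.0000)
o1: d²=20 ≤ ρ²=29; F_rep = 15·(2,4)/20² = (0.0750,0.1500)
o2: d²=565 > ρ²=29 → inactive
F = F_att + ΣF_rep = (-25.4250,-8.8500)
p' = p + 1/10·F = (2.4575,10.1150)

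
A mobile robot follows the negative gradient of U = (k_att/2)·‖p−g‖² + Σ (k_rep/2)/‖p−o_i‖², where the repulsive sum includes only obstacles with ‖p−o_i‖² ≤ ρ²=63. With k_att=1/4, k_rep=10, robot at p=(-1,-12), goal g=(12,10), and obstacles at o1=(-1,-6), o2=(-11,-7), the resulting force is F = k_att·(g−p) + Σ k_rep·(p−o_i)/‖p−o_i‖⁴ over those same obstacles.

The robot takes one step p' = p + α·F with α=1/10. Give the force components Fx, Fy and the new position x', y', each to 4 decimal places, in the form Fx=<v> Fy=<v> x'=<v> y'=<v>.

F_att = 1/4·(g−p) = 1/4·(13,22) = (3.2500,5.5000)
o1: d²=36 ≤ ρ²=63; F_rep = 10·(0,-6)/36² = (0.0000,-0.0463)
o2: d²=125 > ρ²=63 → inactive
F = F_att + ΣF_rep = (3.2500,5.4537)
p' = p + 1/10·F = (-0.6750,-11.4546)

Fx=3.2500 Fy=5.4537 x'=-0.6750 y'=-11.4546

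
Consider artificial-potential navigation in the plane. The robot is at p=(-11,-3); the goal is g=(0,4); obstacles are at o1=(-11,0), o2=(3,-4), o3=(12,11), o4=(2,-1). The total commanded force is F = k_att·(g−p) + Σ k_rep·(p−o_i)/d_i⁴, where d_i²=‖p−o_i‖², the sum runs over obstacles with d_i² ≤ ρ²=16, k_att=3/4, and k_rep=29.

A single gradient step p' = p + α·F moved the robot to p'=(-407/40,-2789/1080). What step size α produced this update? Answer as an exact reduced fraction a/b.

α = 1/10

F_att = 3/4·(g−p) = 3/4·(11,7) = (8.2500,5.2500)
o1: d²=9 ≤ ρ²=16; F_rep = 29·(0,-3)/9² = (0.0000,-1.0741)
o2: d²=197 > ρ²=16 → inactive
o3: d²=725 > ρ²=16 → inactive
o4: d²=173 > ρ²=16 → inactive
F = F_att + ΣF_rep = (8.2500,4.1759)
Δp = p'−p = (0.8250,0.4176); α = Δx/Fx = (33/40) / (33/4) = 1/10
check: Δy/Fy = (451/1080) / (451/108) = 1/10 ✓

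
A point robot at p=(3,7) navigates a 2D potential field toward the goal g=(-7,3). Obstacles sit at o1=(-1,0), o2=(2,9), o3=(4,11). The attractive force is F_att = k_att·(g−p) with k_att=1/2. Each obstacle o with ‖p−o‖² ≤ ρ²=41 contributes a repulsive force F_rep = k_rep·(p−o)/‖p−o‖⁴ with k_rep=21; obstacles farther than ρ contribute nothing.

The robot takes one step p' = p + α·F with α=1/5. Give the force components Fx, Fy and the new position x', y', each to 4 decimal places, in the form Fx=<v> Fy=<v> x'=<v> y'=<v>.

F_att = 1/2·(g−p) = 1/2·(-10,-4) = (-5.0000,-2.0000)
o1: d²=65 > ρ²=41 → inactive
o2: d²=5 ≤ ρ²=41; F_rep = 21·(1,-2)/5² = (0.8400,-1.6800)
o3: d²=17 ≤ ρ²=41; F_rep = 21·(-1,-4)/17² = (-0.0727,-0.2907)
F = F_att + ΣF_rep = (-4.2327,-3.9707)
p' = p + 1/5·F = (2.1535,6.2059)

Fx=-4.2327 Fy=-3.9707 x'=2.1535 y'=6.2059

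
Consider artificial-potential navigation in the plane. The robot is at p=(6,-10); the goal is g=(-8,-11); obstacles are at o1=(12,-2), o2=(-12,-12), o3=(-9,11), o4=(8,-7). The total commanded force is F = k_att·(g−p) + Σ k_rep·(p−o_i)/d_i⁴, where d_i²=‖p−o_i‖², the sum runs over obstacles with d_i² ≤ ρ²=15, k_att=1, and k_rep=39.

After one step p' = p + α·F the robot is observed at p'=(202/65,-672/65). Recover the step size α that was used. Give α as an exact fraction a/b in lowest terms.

α = 1/5

F_att = 1·(g−p) = 1·(-14,-1) = (-14.0000,-1.0000)
o1: d²=100 > ρ²=15 → inactive
o2: d²=328 > ρ²=15 → inactive
o3: d²=666 > ρ²=15 → inactive
o4: d²=13 ≤ ρ²=15; F_rep = 39·(-2,-3)/13² = (-0.4615,-0.6923)
F = F_att + ΣF_rep = (-14.4615,-1.6923)
Δp = p'−p = (-2.8923,-0.3385); α = Δx/Fx = (-188/65) / (-188/13) = 1/5
check: Δy/Fy = (-22/65) / (-22/13) = 1/5 ✓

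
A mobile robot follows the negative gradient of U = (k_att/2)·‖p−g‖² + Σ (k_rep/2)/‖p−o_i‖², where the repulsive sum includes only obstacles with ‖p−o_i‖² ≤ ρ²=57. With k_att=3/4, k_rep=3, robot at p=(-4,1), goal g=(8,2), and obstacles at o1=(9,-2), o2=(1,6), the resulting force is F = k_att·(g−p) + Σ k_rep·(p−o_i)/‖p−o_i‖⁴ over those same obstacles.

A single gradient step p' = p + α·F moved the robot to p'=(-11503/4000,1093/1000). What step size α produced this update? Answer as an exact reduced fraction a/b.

α = 1/8

F_att = 3/4·(g−p) = 3/4·(12,1) = (9.0000,0.7500)
o1: d²=178 > ρ²=57 → inactive
o2: d²=50 ≤ ρ²=57; F_rep = 3·(-5,-5)/50² = (-0.0060,-0.0060)
F = F_att + ΣF_rep = (8.9940,0.7440)
Δp = p'−p = (1.1242,0.0930); α = Δx/Fx = (4497/4000) / (4497/500) = 1/8
check: Δy/Fy = (93/1000) / (93/125) = 1/8 ✓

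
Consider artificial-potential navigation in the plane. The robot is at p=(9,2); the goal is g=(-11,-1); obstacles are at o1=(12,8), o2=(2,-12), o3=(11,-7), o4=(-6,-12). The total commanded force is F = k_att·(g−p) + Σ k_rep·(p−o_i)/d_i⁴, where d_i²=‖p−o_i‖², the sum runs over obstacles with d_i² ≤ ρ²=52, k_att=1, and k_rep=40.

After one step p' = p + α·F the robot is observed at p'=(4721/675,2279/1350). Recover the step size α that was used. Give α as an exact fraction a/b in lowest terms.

α = 1/10

F_att = 1·(g−p) = 1·(-20,-3) = (-20.0000,-3.0000)
o1: d²=45 ≤ ρ²=52; F_rep = 40·(-3,-6)/45² = (-0.0593,-0.1185)
o2: d²=245 > ρ²=52 → inactive
o3: d²=85 > ρ²=52 → inactive
o4: d²=421 > ρ²=52 → inactive
F = F_att + ΣF_rep = (-20.0593,-3.1185)
Δp = p'−p = (-2.0059,-0.3119); α = Δx/Fx = (-1354/675) / (-2708/135) = 1/10
check: Δy/Fy = (-421/1350) / (-421/135) = 1/10 ✓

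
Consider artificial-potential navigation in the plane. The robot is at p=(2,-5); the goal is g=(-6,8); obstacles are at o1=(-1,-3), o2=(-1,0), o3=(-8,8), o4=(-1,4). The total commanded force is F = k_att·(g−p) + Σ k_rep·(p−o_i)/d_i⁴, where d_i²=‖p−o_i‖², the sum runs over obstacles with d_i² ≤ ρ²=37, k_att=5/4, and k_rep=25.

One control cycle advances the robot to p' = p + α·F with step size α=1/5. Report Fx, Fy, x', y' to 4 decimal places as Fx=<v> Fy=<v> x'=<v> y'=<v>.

F_att = 5/4·(g−p) = 5/4·(-8,13) = (-10.0000,16.2500)
o1: d²=13 ≤ ρ²=37; F_rep = 25·(3,-2)/13² = (0.4438,-0.2959)
o2: d²=34 ≤ ρ²=37; F_rep = 25·(3,-5)/34² = (0.0649,-0.1081)
o3: d²=269 > ρ²=37 → inactive
o4: d²=90 > ρ²=37 → inactive
F = F_att + ΣF_rep = (-9.4913,15.8460)
p' = p + 1/5·F = (0.1017,-1.8308)

Fx=-9.4913 Fy=15.8460 x'=0.1017 y'=-1.8308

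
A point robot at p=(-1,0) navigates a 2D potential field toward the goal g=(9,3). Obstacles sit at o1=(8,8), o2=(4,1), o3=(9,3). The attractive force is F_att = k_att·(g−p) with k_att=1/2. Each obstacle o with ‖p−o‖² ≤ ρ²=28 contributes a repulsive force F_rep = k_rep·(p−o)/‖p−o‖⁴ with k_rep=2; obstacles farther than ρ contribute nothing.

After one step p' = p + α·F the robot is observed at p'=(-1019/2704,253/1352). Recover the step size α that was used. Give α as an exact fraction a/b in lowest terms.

α = 1/8

F_att = 1/2·(g−p) = 1/2·(10,3) = (5.0000,1.5000)
o1: d²=145 > ρ²=28 → inactive
o2: d²=26 ≤ ρ²=28; F_rep = 2·(-5,-1)/26² = (-0.0148,-0.0030)
o3: d²=109 > ρ²=28 → inactive
F = F_att + ΣF_rep = (4.9852,1.4970)
Δp = p'−p = (0.6232,0.1871); α = Δx/Fx = (1685/2704) / (1685/338) = 1/8
check: Δy/Fy = (253/1352) / (253/169) = 1/8 ✓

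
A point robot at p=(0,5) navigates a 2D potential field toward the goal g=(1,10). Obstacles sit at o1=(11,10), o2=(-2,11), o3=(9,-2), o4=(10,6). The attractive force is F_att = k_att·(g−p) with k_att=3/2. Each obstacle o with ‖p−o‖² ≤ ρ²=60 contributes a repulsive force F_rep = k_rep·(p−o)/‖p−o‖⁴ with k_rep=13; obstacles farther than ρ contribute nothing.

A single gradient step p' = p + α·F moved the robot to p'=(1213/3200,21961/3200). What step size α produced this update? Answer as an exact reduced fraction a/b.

F_att = 3/2·(g−p) = 3/2·(1,5) = (1.5000,7.5000)
o1: d²=146 > ρ²=60 → inactive
o2: d²=40 ≤ ρ²=60; F_rep = 13·(2,-6)/40² = (0.0163,-0.0488)
o3: d²=130 > ρ²=60 → inactive
o4: d²=101 > ρ²=60 → inactive
F = F_att + ΣF_rep = (1.5163,7.4512)
Δp = p'−p = (0.3791,1.8628); α = Δx/Fx = (1213/3200) / (1213/800) = 1/4
check: Δy/Fy = (5961/3200) / (5961/800) = 1/4 ✓

α = 1/4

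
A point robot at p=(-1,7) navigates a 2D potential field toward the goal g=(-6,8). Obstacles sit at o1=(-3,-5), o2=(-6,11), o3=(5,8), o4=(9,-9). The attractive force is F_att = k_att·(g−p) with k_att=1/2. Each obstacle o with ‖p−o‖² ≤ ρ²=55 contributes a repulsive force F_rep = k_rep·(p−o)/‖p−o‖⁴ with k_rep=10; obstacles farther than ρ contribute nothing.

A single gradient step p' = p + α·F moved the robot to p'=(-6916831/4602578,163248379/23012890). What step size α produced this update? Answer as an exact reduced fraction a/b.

F_att = 1/2·(g−p) = 1/2·(-5,1) = (-2.5000,0.5000)
o1: d²=148 > ρ²=55 → inactive
o2: d²=41 ≤ ρ²=55; F_rep = 10·(5,-4)/41² = (0.0297,-0.0238)
o3: d²=37 ≤ ρ²=55; F_rep = 10·(-6,-1)/37² = (-0.0438,-0.0073)
o4: d²=356 > ρ²=55 → inactive
F = F_att + ΣF_rep = (-2.5141,0.4689)
Δp = p'−p = (-0.5028,0.0938); α = Δx/Fx = (-2314253/4602578) / (-11571265/4602578) = 1/5
check: Δy/Fy = (2158149/23012890) / (2158149/4602578) = 1/5 ✓

α = 1/5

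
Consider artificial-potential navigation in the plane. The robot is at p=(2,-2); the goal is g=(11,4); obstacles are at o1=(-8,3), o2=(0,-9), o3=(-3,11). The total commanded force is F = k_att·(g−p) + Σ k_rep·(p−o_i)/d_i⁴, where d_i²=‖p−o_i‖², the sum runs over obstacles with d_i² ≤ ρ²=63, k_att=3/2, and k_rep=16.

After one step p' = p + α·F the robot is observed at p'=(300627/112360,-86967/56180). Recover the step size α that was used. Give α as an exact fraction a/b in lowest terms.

α = 1/20

F_att = 3/2·(g−p) = 3/2·(9,6) = (13.5000,9.0000)
o1: d²=125 > ρ²=63 → inactive
o2: d²=53 ≤ ρ²=63; F_rep = 16·(2,7)/53² = (0.0114,0.0399)
o3: d²=194 > ρ²=63 → inactive
F = F_att + ΣF_rep = (13.5114,9.0399)
Δp = p'−p = (0.6756,0.4520); α = Δx/Fx = (75907/112360) / (75907/5618) = 1/20
check: Δy/Fy = (25393/56180) / (25393/2809) = 1/20 ✓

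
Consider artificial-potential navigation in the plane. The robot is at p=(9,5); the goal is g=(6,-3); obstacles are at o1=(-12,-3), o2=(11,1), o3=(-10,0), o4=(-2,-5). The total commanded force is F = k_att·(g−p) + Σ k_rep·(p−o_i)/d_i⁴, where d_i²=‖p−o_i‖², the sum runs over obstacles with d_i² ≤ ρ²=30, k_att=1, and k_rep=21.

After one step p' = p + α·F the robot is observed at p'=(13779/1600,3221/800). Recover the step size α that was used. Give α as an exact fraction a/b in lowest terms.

F_att = 1·(g−p) = 1·(-3,-8) = (-3.0000,-8.0000)
o1: d²=505 > ρ²=30 → inactive
o2: d²=20 ≤ ρ²=30; F_rep = 21·(-2,4)/20² = (-0.1050,0.2100)
o3: d²=386 > ρ²=30 → inactive
o4: d²=221 > ρ²=30 → inactive
F = F_att + ΣF_rep = (-3.1050,-7.7900)
Δp = p'−p = (-0.3881,-0.9738); α = Δx/Fx = (-621/1600) / (-621/200) = 1/8
check: Δy/Fy = (-779/800) / (-779/100) = 1/8 ✓

α = 1/8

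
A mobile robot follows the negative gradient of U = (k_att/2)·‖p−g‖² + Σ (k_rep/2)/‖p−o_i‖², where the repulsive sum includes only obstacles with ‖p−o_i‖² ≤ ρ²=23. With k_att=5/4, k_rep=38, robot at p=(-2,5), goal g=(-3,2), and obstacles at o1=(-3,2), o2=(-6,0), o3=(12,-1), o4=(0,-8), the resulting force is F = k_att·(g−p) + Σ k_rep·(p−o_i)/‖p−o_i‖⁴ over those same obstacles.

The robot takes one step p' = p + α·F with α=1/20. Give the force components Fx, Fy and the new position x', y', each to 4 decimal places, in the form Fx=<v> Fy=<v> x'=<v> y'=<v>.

Fx=-0.8700 Fy=-2.6100 x'=-2.0435 y'=4.8695

F_att = 5/4·(g−p) = 5/4·(-1,-3) = (-1.2500,-3.7500)
o1: d²=10 ≤ ρ²=23; F_rep = 38·(1,3)/10² = (0.3800,1.1400)
o2: d²=41 > ρ²=23 → inactive
o3: d²=232 > ρ²=23 → inactive
o4: d²=173 > ρ²=23 → inactive
F = F_att + ΣF_rep = (-0.8700,-2.6100)
p' = p + 1/20·F = (-2.0435,4.8695)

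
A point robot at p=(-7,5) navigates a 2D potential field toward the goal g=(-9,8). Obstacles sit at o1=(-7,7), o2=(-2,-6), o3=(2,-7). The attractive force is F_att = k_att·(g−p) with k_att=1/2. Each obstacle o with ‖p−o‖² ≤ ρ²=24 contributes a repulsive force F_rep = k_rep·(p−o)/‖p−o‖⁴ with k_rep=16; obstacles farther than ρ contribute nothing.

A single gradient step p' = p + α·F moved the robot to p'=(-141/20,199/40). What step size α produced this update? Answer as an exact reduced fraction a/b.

F_att = 1/2·(g−p) = 1/2·(-2,3) = (-1.0000,1.5000)
o1: d²=4 ≤ ρ²=24; F_rep = 16·(0,-2)/4² = (0.0000,-2.0000)
o2: d²=146 > ρ²=24 → inactive
o3: d²=225 > ρ²=24 → inactive
F = F_att + ΣF_rep = (-1.0000,-0.5000)
Δp = p'−p = (-0.0500,-0.0250); α = Δx/Fx = (-1/20) / (-1) = 1/20
check: Δy/Fy = (-1/40) / (-1/2) = 1/20 ✓

α = 1/20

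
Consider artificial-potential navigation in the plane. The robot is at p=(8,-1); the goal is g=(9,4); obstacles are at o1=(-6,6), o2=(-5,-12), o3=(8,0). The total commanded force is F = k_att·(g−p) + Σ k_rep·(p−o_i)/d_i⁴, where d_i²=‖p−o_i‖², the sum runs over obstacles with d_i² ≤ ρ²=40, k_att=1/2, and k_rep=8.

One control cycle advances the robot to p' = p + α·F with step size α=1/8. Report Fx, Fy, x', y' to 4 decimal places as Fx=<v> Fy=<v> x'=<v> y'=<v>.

F_att = 1/2·(g−p) = 1/2·(1,5) = (0.5000,2.5000)
o1: d²=245 > ρ²=40 → inactive
o2: d²=290 > ρ²=40 → inactive
o3: d²=1 ≤ ρ²=40; F_rep = 8·(0,-1)/1² = (0.0000,-8.0000)
F = F_att + ΣF_rep = (0.5000,-5.5000)
p' = p + 1/8·F = (8.0625,-1.6875)

Fx=0.5000 Fy=-5.5000 x'=8.0625 y'=-1.6875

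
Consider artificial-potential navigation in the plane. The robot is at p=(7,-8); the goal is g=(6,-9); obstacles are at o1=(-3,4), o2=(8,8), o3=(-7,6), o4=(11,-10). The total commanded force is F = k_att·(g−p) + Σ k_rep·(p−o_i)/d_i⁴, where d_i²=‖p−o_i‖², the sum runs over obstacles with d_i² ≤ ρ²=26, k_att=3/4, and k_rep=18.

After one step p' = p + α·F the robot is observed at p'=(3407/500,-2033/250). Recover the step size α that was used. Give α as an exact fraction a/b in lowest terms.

F_att = 3/4·(g−p) = 3/4·(-1,-1) = (-0.7500,-0.7500)
o1: d²=244 > ρ²=26 → inactive
o2: d²=257 > ρ²=26 → inactive
o3: d²=392 > ρ²=26 → inactive
o4: d²=20 ≤ ρ²=26; F_rep = 18·(-4,2)/20² = (-0.1800,0.0900)
F = F_att + ΣF_rep = (-0.9300,-0.6600)
Δp = p'−p = (-0.1860,-0.1320); α = Δx/Fx = (-93/500) / (-93/100) = 1/5
check: Δy/Fy = (-33/250) / (-33/50) = 1/5 ✓

α = 1/5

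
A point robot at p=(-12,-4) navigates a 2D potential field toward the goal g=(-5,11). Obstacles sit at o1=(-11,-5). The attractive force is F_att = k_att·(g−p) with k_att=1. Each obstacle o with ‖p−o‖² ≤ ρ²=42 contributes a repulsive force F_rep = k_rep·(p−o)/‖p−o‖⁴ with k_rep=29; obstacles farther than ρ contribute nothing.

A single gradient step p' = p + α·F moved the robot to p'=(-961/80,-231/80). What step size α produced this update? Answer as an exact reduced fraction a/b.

α = 1/20

F_att = 1·(g−p) = 1·(7,15) = (7.0000,15.0000)
o1: d²=2 ≤ ρ²=42; F_rep = 29·(-1,1)/2² = (-7.2500,7.2500)
F = F_att + ΣF_rep = (-0.2500,22.2500)
Δp = p'−p = (-0.0125,1.1125); α = Δx/Fx = (-1/80) / (-1/4) = 1/20
check: Δy/Fy = (89/80) / (89/4) = 1/20 ✓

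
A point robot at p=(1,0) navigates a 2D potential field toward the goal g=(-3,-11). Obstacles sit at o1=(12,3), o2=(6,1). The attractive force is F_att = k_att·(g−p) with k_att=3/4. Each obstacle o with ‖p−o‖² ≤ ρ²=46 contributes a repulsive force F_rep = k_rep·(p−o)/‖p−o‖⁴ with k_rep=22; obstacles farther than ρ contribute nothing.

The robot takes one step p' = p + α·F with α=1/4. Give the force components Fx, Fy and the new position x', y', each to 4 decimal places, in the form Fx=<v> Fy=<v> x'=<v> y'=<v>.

F_att = 3/4·(g−p) = 3/4·(-4,-11) = (-3.0000,-8.2500)
o1: d²=130 > ρ²=46 → inactive
o2: d²=26 ≤ ρ²=46; F_rep = 22·(-5,-1)/26² = (-0.1627,-0.0325)
F = F_att + ΣF_rep = (-3.1627,-8.2825)
p' = p + 1/4·F = (0.2093,-2.0706)

Fx=-3.1627 Fy=-8.2825 x'=0.2093 y'=-2.0706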